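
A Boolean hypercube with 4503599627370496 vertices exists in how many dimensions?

n = log_2(4503599627370496) = 52.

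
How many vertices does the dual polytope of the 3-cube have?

The vertices are ±e_1, ..., ±e_3, so there are 2·3 = 6.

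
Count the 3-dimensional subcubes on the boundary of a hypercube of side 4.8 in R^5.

Choose 3 of 5 axes to span the face (C(5,3) = 10 ways), then fix each of the remaining 2 coordinates at one of its two extreme values (2^2 = 4 ways): 10·4 = 40.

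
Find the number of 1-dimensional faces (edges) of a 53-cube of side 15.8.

An n-cube has n·2^(n-1) edges. With n = 53: 53·4503599627370496 = 238690780250636288.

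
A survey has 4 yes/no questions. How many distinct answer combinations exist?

An n-cube has 2^n vertices; for n = 4 that is 2^4 = 16.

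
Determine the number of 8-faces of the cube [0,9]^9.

Choose 8 of 9 axes to span the face (C(9,8) = 9 ways), then fix each of the remaining 1 coordinate at one of its two extreme values (2^1 = 2 ways): 9·2 = 18.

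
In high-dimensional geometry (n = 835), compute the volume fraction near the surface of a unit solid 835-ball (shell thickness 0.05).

1 - (1-0.05)^835 ≈ 1 - 2.507e-19 ≈ 100.000000%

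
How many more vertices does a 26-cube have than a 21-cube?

The 26-cube has 2^26 = 67108864 vertices. The 21-cube has 2^21 = 2097152 vertices. Difference: 67108864 - 2097152 = 65011712.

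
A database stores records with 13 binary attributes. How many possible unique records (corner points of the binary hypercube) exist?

An n-cube has 2^n vertices; for n = 13 that is 2^13 = 8192.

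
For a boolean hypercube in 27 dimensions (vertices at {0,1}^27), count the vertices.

Number of vertices = 2^27 = 134217728.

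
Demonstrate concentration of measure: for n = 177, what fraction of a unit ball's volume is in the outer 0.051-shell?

1 - (1-0.051)^177 ≈ 0.999905 ≈ 99.9905%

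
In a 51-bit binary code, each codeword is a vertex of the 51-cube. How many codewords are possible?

Number of vertices = 2^51 = 2251799813685248.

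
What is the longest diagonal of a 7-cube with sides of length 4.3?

The space diagonal of an n-cube of side s is s√n. Here 4.3·√7 ≈ 11.3767.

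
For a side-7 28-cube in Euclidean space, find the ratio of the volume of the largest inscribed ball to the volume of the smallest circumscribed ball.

V_in/V_out = n^(-n/2) = 28^(-28/2) ≈ 5.49272e-21.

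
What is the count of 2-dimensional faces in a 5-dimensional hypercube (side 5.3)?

Choose 2 of 5 axes to span the face (C(5,2) = 10 ways), then fix each of the remaining 3 coordinates at one of its two extreme values (2^3 = 8 ways): 10·8 = 80.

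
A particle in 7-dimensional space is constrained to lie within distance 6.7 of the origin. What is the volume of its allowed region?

V_7(6.7) = π^(7/2) · (6.7)^7 / Γ(7/2 + 1) ≈ 2.86354e+06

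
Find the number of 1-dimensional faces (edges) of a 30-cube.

The 30-cube has n·2^(n-1) = 30·2^29 = 30·536870912 = 16106127360 edges.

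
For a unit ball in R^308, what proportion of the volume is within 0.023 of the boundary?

V(inner)/V(outer) = ((1-0.023)/1)^308 ≈ 0.0007718, so the shell fraction is 0.999228.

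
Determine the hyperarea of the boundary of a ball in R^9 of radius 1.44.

S = n·V_n(r)/r = 9·V_9(1.44)/1.44 (volume-to-surface relation), giving 548.858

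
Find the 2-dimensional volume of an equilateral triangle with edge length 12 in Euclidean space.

Area = (√3/4) · 12² = 62.3538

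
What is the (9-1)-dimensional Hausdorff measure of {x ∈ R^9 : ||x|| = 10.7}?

The surface area of an n-ball is 2π^(n/2) r^(n-1) / Γ(n/2). For n=9, r=10.7: 5.10071e+09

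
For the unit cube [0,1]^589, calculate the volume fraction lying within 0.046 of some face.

The inner cube has side 1-2·0.046 = 0.908 and volume (0.908)^589 ≈ 2.054e-25, so the shell holds 1 - 2.054e-25 of the volume.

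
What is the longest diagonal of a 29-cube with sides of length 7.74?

d = √(7.74² + 7.74² + ... + 7.74²) [29 terms] = √(29·7.74²) = 7.74√29 ≈ 41.6812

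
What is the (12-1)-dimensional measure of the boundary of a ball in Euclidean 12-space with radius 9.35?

The surface area of an n-ball is 2π^(n/2) r^(n-1) / Γ(n/2). For n=12, r=9.35: 7.65025e+11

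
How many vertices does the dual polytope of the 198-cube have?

An n-cross-polytope has 2n vertices; here n = 198, giving 396.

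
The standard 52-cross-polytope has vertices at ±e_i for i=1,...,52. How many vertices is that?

The 52-dimensional cross-polytope has 2n = 2·52 = 104 vertices.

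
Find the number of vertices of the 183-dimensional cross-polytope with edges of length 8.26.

An n-cross-polytope has 2n vertices; here n = 183, giving 366.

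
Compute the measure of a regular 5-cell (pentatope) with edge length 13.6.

V_4 = √(5) · 13.6^4 / (4! · 2^(4/2)) ≈ 796.837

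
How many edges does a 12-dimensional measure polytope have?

Each of the 2^12 = 4096 vertices has degree 12; total edges = 12·2^12/2 = 24576.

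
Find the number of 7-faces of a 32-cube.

Choose 7 of 32 axes to span the face (C(32,7) = 3365856 ways), then fix each of the remaining 25 coordinates at one of its two extreme values (2^25 = 33554432 ways): 3365856·33554432 = 112939386273792.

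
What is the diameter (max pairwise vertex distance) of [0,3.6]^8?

d = √(3.6² + 3.6² + ... + 3.6²) [8 terms] = √(8·3.6²) = 3.6√8 ≈ 10.1823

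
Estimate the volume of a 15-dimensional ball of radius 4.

V = 274877906944·π^7/2027025 ≈ 4.09572e+08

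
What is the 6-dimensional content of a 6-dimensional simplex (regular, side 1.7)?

V = (1.7^6 / 6!) · √((6+1) / 2^6) ≈ 0.0110872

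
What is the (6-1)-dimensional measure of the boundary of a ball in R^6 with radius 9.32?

The surface area of an n-ball is 2π^(n/2) r^(n-1) / Γ(n/2). For n=6, r=9.32: 2.18036e+06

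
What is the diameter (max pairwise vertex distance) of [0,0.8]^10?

Diagonal = √10 · 0.8 ≈ 2.52982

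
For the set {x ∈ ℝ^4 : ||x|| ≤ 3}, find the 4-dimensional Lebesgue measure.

The n-ball volume is π^(n/2)·r^n/Γ(n/2+1). With n=4, r=3: V = 81·π^2/2 ≈ 399.719.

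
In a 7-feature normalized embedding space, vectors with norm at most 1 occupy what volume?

The n-ball volume is π^(n/2)·r^n/Γ(n/2+1). With n=7, r=1: V = 16·π^3/105 ≈ 4.72477.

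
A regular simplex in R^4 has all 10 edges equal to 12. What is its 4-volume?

V_4 = √(5) · 12^4 / (4! · 2^(4/2)) ≈ 482.991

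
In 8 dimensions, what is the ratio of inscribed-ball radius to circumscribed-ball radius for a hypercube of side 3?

Ratio = (s/2)/(s√8/2) = 8^(-1/2) ≈ 0.353553.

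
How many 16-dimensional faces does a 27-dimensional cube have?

An n-cube has C(n,k)·2^(n-k) k-faces. Here C(27,16)·2^11 = 13037895·2048 = 26701608960.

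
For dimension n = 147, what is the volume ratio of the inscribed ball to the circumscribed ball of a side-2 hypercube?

Volume scales as r^n, and r_in/r_out = 1/√147, giving (1/√147)^147 ≈ 5.03705e-160.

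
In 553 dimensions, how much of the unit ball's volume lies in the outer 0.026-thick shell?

1 - (1-0.026)^553 ≈ 0.9999995289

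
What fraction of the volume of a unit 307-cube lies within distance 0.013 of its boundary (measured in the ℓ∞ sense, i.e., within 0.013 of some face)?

1 - (1 - 2·0.013)^307 = 1 - 0.974^307 ≈ 0.999693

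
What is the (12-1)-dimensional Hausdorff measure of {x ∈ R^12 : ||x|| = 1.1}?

S = n·V_n(r)/r = 12·V_12(1.1)/1.1 (volume-to-surface relation), giving 45.7159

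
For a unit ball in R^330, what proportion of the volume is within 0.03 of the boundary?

V(inner)/V(outer) = ((1-0.03)/1)^330 ≈ 4.312e-05, so the shell fraction is 0.999957.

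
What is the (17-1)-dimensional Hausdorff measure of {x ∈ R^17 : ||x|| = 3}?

S = n·V_n(r)/r = 17·V_17(3)/3 (volume-to-surface relation), giving 272097792·π^8/25025 ≈ 1.03169e+08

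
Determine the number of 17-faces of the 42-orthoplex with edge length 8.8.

An n-cross-polytope has 2^(k+1)·C(n,k+1) k-faces. Here 2^18·C(42,18) = 262144·353697121050 = 92719578100531200.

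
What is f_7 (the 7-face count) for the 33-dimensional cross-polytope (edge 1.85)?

Number of 7-faces = 2^(7+1) · C(33,7+1) = 256 · 13884156 = 3554343936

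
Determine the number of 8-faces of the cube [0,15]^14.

Choose 8 of 14 axes to span the face (C(14,8) = 3003 ways), then fix each of the remaining 6 coordinates at one of its two extreme values (2^6 = 64 ways): 3003·64 = 192192.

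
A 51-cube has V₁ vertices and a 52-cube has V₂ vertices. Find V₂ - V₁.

V₁ = 2^51 = 2251799813685248. V₂ = 2^52 = 4503599627370496. V₂ - V₁ = 2251799813685248.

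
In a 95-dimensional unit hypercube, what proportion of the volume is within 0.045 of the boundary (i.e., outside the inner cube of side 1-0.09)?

1 - (1 - 2·0.045)^95 = 1 - 0.91^95 ≈ 0.999871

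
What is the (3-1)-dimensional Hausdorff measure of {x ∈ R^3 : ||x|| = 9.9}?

S = n·V_n(r)/r = 3·V_3(9.9)/9.9 (volume-to-surface relation), giving 4πr² = 4π·(9.9)² ≈ 1231.63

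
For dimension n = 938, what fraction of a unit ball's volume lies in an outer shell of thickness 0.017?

1 - (1-0.017)^938 ≈ 0.9999998964 ≈ 99.999990%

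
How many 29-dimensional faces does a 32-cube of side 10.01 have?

An n-cube has C(n,k)·2^(n-k) k-faces. Here C(32,29)·2^3 = 4960·8 = 39680.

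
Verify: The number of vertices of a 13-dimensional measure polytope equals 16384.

False. The 13-cube has 2^13 = 8192 vertices.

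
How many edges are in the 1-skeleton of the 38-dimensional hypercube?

Number of 1-faces = C(38,1)·2^(38-1) = 38·137438953472 = 5222680231936.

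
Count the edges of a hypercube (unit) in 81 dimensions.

The 81-cube has n·2^(n-1) = 81·2^80 = 81·1208925819614629174706176 = 97922991388784963151200256 edges.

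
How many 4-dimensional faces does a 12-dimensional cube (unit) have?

An n-cube has C(n,k)·2^(n-k) k-faces. Here C(12,4)·2^8 = 495·256 = 126720.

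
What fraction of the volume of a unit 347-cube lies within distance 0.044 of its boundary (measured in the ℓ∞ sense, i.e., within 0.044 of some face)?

The inner cube has side 1-2·0.044 = 0.912 and volume (0.912)^347 ≈ 1.313e-14, so the shell holds 1 - 1.313e-14 of the volume.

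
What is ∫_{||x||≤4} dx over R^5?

V = 8192·π^2/15 ≈ 5390.12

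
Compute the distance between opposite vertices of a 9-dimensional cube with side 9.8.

d = √(9.8² + 9.8² + ... + 9.8²) [9 terms] = √(9·9.8²) = 9.8√9 = 29.4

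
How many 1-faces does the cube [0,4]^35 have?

An n-cube has n·2^(n-1) edges. With n = 35: 35·17179869184 = 601295421440.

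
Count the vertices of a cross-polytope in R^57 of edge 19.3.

Number of vertices = 2n = 114.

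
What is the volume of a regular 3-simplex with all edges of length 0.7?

Volume = (√2/12) · 0.7³ = 0.0404229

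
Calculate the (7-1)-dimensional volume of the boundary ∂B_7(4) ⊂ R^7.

|∂B_7(4)| = 65536·π^3/15 ≈ 135468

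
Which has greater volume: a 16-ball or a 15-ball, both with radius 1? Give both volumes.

V_16(1) ≈ 0.235331. V_15(1) ≈ 0.381443. The 15-ball is larger.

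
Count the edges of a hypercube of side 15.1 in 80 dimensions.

Each of the 2^80 = 1208925819614629174706176 vertices has degree 80; total edges = 80·2^80/2 = 48357032784585166988247040.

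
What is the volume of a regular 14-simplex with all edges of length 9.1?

V_14 = √(15) · 9.1^14 / (14! · 2^(14/2)) ≈ 9.26844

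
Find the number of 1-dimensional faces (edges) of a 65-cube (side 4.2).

An n-cube has n·2^(n-1) edges. With n = 65: 65·18446744073709551616 = 1199038364791120855040.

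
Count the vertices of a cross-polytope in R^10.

Number of vertices = 2n = 20.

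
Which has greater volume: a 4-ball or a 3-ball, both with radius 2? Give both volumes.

V_4(2.0) ≈ 78.9568. V_3(2.0) ≈ 33.5103. The 4-ball is larger.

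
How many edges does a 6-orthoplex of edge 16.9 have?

An n-cross-polytope has 2^(k+1)·C(n,k+1) k-faces. Here 2^2·C(6,2) = 4·15 = 60.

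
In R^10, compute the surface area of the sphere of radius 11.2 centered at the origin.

The surface area of an n-ball is 2π^(n/2) r^(n-1) / Γ(n/2). For n=10, r=11.2: 7.07181e+10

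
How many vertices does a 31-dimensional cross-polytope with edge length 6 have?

The 31-dimensional cross-polytope has 2n = 2·31 = 62 vertices.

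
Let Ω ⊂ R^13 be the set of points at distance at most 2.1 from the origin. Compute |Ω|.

Volume = π^{13/2}·(2.1)^13/Γ(15/2) ≈ 14066.7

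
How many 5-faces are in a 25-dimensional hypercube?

An n-cube has C(n,k)·2^(n-k) k-faces. Here C(25,5)·2^20 = 53130·1048576 = 55710842880.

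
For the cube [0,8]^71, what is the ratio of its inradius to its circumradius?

r_in = 8/2 (half the side); r_out = 8√71/2 (half the diagonal). Ratio = 1/√71 ≈ 0.118678.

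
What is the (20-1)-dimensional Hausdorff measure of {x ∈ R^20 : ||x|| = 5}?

|∂B_20(5)| = 3814697265625·π^10/36288 ≈ 9.84455e+12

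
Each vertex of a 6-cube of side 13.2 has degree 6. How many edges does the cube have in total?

Each of the 2^6 = 64 vertices has degree 6; total edges = 6·2^6/2 = 192.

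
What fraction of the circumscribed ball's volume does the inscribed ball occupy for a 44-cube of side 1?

V_in/V_out = n^(-n/2) = 44^(-44/2) ≈ 6.98299e-37.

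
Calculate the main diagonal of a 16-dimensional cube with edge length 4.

The space diagonal of an n-cube of side s is s√n. Here 4·√16 = 16.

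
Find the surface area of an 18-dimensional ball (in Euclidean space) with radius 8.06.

The surface area of an n-ball is 2π^(n/2) r^(n-1) / Γ(n/2). For n=18, r=8.06: 3.78054e+15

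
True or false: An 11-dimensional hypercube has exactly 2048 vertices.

True. The 11-cube has 2^11 = 2048 vertices.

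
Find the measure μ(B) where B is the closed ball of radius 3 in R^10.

V_10(3) = π^(10/2) · (3)^10 / Γ(10/2 + 1) = 19683·π^5/40 ≈ 150585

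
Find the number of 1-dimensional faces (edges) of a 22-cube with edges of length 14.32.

The 22-cube has n·2^(n-1) = 22·2^21 = 22·2097152 = 46137344 edges.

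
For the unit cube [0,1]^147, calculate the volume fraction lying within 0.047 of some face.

The inner cube has side 1-2·0.047 = 0.906 and volume (0.906)^147 ≈ 4.987e-07, so the shell holds 0.9999995013 of the volume.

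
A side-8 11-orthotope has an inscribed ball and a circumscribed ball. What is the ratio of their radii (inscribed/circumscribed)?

For an n-cube of any side s, the inradius is s/2 and the circumradius is s√n/2, so the ratio is 1/√11 ≈ 0.301511.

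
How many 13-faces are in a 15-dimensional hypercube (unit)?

An n-cube has C(n,k)·2^(n-k) k-faces. Here C(15,13)·2^2 = 105·4 = 420.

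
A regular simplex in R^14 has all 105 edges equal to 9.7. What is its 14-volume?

V_14 = √(15) · 9.7^14 / (14! · 2^(14/2)) ≈ 22.6585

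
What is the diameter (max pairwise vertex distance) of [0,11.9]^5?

The space diagonal of an n-cube of side s is s√n. Here 11.9·√5 ≈ 26.6092.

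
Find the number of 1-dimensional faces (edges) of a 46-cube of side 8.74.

The 46-cube has n·2^(n-1) = 46·2^45 = 46·35184372088832 = 1618481116086272 edges.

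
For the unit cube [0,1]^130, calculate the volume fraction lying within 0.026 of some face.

1 - (1 - 2·0.026)^130 = 1 - 0.948^130 ≈ 0.999034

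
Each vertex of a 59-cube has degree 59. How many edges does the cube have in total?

The 59-cube has n·2^(n-1) = 59·2^58 = 59·288230376151711744 = 17005592192950992896 edges.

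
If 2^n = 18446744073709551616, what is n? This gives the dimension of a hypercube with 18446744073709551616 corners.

n = log_2(18446744073709551616) = 64.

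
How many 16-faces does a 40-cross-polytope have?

f_16(40-orthoplex) = 2^17 · (40 choose 17) = 11630330354073600.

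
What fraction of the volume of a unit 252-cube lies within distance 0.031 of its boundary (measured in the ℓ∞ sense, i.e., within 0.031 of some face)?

1 - (1 - 2·0.031)^252 = 1 - 0.938^252 ≈ 0.9999999011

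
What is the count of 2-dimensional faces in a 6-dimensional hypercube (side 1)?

An n-cube has C(n,k)·2^(n-k) k-faces. Here C(6,2)·2^4 = 15·16 = 240.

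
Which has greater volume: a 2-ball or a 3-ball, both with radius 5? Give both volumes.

V_2(5.0) ≈ 78.5398. V_3(5.0) ≈ 523.599. The 3-ball is larger.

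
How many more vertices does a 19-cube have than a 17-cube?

The 19-cube has 2^19 = 524288 vertices. The 17-cube has 2^17 = 131072 vertices. Difference: 524288 - 131072 = 393216.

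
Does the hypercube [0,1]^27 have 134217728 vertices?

True. The 27-cube has 2^27 = 134217728 vertices.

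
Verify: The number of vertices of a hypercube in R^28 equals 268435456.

True. The 28-cube has 2^28 = 268435456 vertices.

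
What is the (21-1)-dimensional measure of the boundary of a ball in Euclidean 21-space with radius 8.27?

|∂B_21(8.27)| ≈ 6.5596e+17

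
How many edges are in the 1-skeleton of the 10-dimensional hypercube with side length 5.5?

Each of the 2^10 = 1024 vertices has degree 10; total edges = 10·2^10/2 = 5120.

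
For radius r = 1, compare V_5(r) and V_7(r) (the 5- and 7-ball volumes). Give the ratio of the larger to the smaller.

V_5(1) ≈ 5.26379, V_7(1) ≈ 4.72477. The 5-ball is larger by a factor of 1.114.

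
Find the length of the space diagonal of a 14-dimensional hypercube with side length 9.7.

Diagonal = √14 · 9.7 ≈ 36.2941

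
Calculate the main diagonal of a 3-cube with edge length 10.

d = √(10² + 10² + ... + 10²) [3 terms] = √(3·10²) = 10√3 ≈ 17.3205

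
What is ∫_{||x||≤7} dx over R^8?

The n-ball volume is π^(n/2)·r^n/Γ(n/2+1). With n=8, r=7: V = 5764801·π^4/24 ≈ 2.33977e+07.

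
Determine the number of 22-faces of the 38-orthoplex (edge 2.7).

f_22(38-orthoplex) = 2^23 · (38 choose 23) = 129782558207508480.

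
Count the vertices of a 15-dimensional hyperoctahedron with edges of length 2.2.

The 15-dimensional cross-polytope has 2n = 2·15 = 30 vertices.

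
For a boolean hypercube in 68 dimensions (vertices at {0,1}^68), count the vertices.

The 68-cube has 2^68 = 295147905179352825856 vertices.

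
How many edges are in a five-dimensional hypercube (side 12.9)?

Number of 1-faces = C(5,1) · 2^(5-1) = 5 · 16 = 80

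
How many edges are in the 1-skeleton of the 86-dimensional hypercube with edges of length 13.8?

Number of 1-faces = C(86,1)·2^(86-1) = 86·38685626227668133590597632 = 3326963855579459488791396352.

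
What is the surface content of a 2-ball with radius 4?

S_2(4) = 2·π^(2/2)·(4)^1 / Γ(2/2) = 2πr = 2π·4 ≈ 25.1327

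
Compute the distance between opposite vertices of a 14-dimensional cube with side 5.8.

d = √(5.8² + 5.8² + ... + 5.8²) [14 terms] = √(14·5.8²) = 5.8√14 ≈ 21.7016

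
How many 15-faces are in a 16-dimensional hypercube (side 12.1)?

An n-cube has C(n,k)·2^(n-k) k-faces. Here C(16,15)·2^1 = 16·2 = 32.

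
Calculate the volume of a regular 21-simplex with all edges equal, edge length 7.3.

For a regular n-simplex with edge a, V = (a^n / n!)·√((n+1)/2^n). With a=7.3, n=21: V ≈ 8.54737e-05.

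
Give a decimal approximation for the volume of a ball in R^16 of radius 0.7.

V_16(0.7) = π^(16/2) · (0.7)^16 / Γ(16/2 + 1) ≈ 0.000782073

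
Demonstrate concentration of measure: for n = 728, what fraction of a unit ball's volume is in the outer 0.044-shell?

1 - (1-0.044)^728 ≈ 1 - 5.934e-15 ≈ (100 - 5.88e-13)%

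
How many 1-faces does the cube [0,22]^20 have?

An n-cube has n·2^(n-1) edges. With n = 20: 20·524288 = 10485760.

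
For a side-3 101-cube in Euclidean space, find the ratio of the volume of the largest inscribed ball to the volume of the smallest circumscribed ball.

V_in/V_out = n^(-n/2) = 101^(-101/2) ≈ 6.05021e-102.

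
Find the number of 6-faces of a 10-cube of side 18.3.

Choose 6 of 10 axes to span the face (C(10,6) = 210 ways), then fix each of the remaining 4 coordinates at one of its two extreme values (2^4 = 16 ways): 210·16 = 3360.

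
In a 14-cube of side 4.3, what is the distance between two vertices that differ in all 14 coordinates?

d = √(4.3² + 4.3² + ... + 4.3²) [14 terms] = √(14·4.3²) = 4.3√14 ≈ 16.0891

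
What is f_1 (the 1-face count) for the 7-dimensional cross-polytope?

An n-cross-polytope has 2^(k+1)·C(n,k+1) k-faces. Here 2^2·C(7,2) = 4·21 = 84.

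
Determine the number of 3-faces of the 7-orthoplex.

Number of 3-faces = 2^(3+1) · C(7,3+1) = 16 · 35 = 560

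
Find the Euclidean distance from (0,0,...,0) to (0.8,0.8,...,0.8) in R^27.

||(0.8,0.8,...,0.8)|| = √(27)·0.8 ≈ 4.15692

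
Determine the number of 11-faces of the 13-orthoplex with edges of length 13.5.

Number of 11-faces = 2^(11+1) · C(13,11+1) = 4096 · 13 = 53248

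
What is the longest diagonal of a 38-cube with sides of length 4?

Diagonal = √38 · 4 ≈ 24.6577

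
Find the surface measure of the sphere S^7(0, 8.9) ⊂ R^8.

The surface area of an n-ball is 2π^(n/2) r^(n-1) / Γ(n/2). For n=8, r=8.9: 1.43618e+08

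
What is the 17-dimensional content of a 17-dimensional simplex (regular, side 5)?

V = (5^17 / 17!) · √((17+1) / 2^17) ≈ 2.51364e-05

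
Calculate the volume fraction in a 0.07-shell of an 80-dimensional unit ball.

V(inner)/V(outer) = ((1-0.07)/1)^80 ≈ 0.00301, so the shell fraction is 0.99699.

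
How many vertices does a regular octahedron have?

The vertices are ±e_1, ..., ±e_3, so there are 2·3 = 6.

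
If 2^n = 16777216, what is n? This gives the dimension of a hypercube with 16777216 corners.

2^n = 16777216 ⇒ n = log_2(16777216) = 24.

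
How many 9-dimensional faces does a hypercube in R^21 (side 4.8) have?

Number of 9-faces = C(21,9) · 2^(21-9) = 293930 · 4096 = 1203937280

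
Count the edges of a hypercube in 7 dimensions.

Number of 1-faces = C(7,1)·2^(7-1) = 7·64 = 448.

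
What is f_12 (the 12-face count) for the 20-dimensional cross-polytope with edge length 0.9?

An n-cross-polytope has 2^(k+1)·C(n,k+1) k-faces. Here 2^13·C(20,13) = 8192·77520 = 635043840.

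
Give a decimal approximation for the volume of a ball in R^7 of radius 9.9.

V_7(9.9) = π^(7/2) · (9.9)^7 / Γ(7/2 + 1) ≈ 4.40379e+07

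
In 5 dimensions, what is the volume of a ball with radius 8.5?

The n-ball volume is π^(n/2)·r^n/Γ(n/2+1). With n=5, r=8.5: V = 1419857·π^2/60 ≈ 233557.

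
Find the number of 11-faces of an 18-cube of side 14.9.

Number of 11-faces = C(18,11) · 2^(18-11) = 31824 · 128 = 4073472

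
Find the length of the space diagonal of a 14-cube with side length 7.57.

||(7.57,7.57,...,7.57)|| = √(14)·7.57 ≈ 28.3243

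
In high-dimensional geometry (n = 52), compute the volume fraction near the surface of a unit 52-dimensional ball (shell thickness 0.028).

1 - (1-0.028)^52 ≈ 0.771626 ≈ 77.16%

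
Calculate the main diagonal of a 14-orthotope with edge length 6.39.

Diagonal = √14 · 6.39 ≈ 23.9092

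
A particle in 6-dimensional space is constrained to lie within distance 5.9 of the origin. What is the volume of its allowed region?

V_6(5.9) = π^(6/2) · (5.9)^6 / Γ(6/2 + 1) ≈ 217977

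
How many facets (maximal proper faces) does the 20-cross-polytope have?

f_19(20-orthoplex) = 2^20 · (20 choose 20) = 1048576.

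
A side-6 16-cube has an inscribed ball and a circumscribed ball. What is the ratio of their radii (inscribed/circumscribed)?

For an n-cube of any side s, the inradius is s/2 and the circumradius is s√n/2, so the ratio is 1/√16 ≈ 0.25.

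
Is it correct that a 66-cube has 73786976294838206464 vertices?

True. The 66-cube has 2^66 = 73786976294838206464 vertices.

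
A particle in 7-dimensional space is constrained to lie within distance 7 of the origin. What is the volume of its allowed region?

Volume = π^{7/2}·(7)^7/Γ(9/2) = 1882384·π^3/15 ≈ 3.89105e+06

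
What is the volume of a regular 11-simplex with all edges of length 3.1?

V = (3.1^11 / 11!) · √((11+1) / 2^11) ≈ 0.000487246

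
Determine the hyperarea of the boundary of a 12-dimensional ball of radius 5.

|∂B_12(5)| = 9765625·π^6/12 ≈ 7.82381e+08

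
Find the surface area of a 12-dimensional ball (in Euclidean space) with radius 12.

S_12(12) = 2·π^(12/2)·(12)^11 / Γ(12/2) = 61917364224·π^6/5 ≈ 1.19053e+13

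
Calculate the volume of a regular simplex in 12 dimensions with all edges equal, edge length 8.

V_12 = √(13) · 8^12 / (12! · 2^(12/2)) ≈ 8.08229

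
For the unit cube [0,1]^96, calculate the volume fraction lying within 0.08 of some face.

1 - (1 - 2·0.08)^96 = 1 - 0.84^96 ≈ 0.9999999462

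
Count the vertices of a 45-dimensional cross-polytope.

An n-cross-polytope has 2n vertices; here n = 45, giving 90.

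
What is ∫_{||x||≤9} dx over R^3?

Volume = π^{3/2}·(9)^3/Γ(5/2) = 972·π ≈ 3053.63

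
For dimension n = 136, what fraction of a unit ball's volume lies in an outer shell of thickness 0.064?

1 - (1-0.064)^136 ≈ 0.999876 ≈ 99.9876%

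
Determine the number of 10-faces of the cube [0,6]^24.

Choose 10 of 24 axes to span the face (C(24,10) = 1961256 ways), then fix each of the remaining 14 coordinates at one of its two extreme values (2^14 = 16384 ways): 1961256·16384 = 32133218304.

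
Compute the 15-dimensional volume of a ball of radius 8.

The n-ball volume is π^(n/2)·r^n/Γ(n/2+1). With n=15, r=8: V = 9007199254740992·π^7/2027025 ≈ 1.34208e+13.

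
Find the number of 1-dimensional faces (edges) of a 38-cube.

An n-cube has n·2^(n-1) edges. With n = 38: 38·137438953472 = 5222680231936.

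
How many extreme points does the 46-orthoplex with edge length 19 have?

The 46-dimensional cross-polytope has 2n = 2·46 = 92 vertices.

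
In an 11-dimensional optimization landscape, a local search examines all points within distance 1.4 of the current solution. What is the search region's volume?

Volume = π^{11/2}·(1.4)^11/Γ(13/2) ≈ 76.298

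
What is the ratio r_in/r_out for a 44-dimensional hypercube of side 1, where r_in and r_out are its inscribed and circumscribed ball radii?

r_in = 1/2 (half the side); r_out = 1√44/2 (half the diagonal). Ratio = 1/√44 ≈ 0.150756.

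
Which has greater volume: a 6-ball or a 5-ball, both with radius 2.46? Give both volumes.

V_6(2.46) ≈ 1145.27. V_5(2.46) ≈ 474.214. The 6-ball is larger.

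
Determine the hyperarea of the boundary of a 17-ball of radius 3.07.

S_17(3.07) = 2·π^(17/2)·(3.07)^16 / Γ(17/2) ≈ 1.49219e+08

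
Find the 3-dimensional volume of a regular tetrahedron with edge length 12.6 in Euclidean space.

Volume = (√2/12) · 12.6³ = 235.747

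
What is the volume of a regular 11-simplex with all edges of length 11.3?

V = (11.3^11 / 11!) · √((11+1) / 2^11) ≈ 735.585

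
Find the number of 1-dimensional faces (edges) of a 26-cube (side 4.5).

Each of the 2^26 = 67108864 vertices has degree 26; total edges = 26·2^26/2 = 872415232.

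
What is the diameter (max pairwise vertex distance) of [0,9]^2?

The space diagonal of an n-cube of side s is s√n. Here 9·√2 ≈ 12.7279.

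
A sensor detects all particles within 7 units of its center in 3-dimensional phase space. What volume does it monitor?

Volume = π^{3/2}·(7)^3/Γ(5/2) = 1372·π/3 ≈ 1436.76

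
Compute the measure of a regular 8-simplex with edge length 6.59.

V = (6.59^8 / 8!) · √((8+1) / 2^8) ≈ 16.5411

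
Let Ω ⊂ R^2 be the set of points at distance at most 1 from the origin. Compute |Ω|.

Volume = π^{2/2}·(1)^2/Γ(2) = π ≈ 3.14159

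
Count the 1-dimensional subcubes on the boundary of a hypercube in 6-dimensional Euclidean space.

Choose 1 of 6 axes to span the face (C(6,1) = 6 ways), then fix each of the remaining 5 coordinates at one of its two extreme values (2^5 = 32 ways): 6·32 = 192.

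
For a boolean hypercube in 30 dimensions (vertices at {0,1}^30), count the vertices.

Number of vertices = 2^30 = 1073741824.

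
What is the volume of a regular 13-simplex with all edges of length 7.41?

Volume = 7.41^13 · √(14/2^13) / 13! ≈ 1.34811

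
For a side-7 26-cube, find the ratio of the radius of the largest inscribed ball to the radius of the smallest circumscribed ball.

Ratio = (s/2)/(s√26/2) = 26^(-1/2) ≈ 0.196116.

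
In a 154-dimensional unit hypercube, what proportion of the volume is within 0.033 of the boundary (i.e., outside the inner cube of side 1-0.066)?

The inner cube has side 1-2·0.033 = 0.934 and volume (0.934)^154 ≈ 2.713e-05, so the shell holds 0.999973 of the volume.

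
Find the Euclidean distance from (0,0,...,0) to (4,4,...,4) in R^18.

d = √(4² + 4² + ... + 4²) [18 terms] = √(18·4²) = 4√18 ≈ 16.9706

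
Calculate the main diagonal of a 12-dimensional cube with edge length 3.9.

Diagonal = √12 · 3.9 ≈ 13.51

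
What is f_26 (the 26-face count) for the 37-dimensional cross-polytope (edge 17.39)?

Number of 26-faces = 2^(26+1) · C(37,26+1) = 134217728 · 348330136 = 46752079447851008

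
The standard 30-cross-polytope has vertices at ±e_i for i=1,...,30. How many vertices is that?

The 30-dimensional cross-polytope has 2n = 2·30 = 60 vertices.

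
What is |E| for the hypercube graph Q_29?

Each of the 2^29 = 536870912 vertices has degree 29; total edges = 29·2^29/2 = 7784628224.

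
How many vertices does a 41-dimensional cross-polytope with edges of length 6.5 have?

An n-cross-polytope has 2n vertices; here n = 41, giving 82.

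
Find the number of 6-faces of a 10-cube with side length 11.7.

Number of 6-faces = C(10,6) · 2^(10-6) = 210 · 16 = 3360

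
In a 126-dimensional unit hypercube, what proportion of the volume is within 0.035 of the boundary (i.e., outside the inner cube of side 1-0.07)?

The inner cube has side 1-2·0.035 = 0.93 and volume (0.93)^126 ≈ 0.0001069, so the shell holds 0.999893 of the volume.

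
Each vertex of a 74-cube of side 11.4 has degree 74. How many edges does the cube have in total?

Number of 1-faces = C(74,1)·2^(74-1) = 74·9444732965739290427392 = 698910239464707491627008.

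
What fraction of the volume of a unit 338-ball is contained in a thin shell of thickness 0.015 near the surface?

Shell fraction = 1 - (1-0.015)^338 ≈ 0.993954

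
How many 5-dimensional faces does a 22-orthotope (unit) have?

f_5(22-cube) = (22 choose 5) · 2^17 = 3451650048.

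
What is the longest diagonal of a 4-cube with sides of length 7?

d = √(7² + 7² + ... + 7²) [4 terms] = √(4·7²) = 7√4 = 14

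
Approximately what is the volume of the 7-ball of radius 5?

Volume = π^{7/2}·(5)^7/Γ(9/2) = 250000·π^3/21 ≈ 369122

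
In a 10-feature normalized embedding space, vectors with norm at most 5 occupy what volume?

The n-ball volume is π^(n/2)·r^n/Γ(n/2+1). With n=10, r=5: V = 1953125·π^5/24 ≈ 2.49039e+07.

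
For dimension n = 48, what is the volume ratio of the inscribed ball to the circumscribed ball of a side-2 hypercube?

V_in / V_out = (r_in/r_out)^48 = (1/√48)^48 = 48^(-48/2) ≈ 4.469e-41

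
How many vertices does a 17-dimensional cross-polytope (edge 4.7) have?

Number of vertices = 2n = 34.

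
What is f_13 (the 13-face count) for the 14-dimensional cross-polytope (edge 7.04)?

Number of 13-faces = 2^(13+1) · C(14,13+1) = 16384 · 1 = 16384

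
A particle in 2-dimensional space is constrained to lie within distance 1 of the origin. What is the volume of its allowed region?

Volume = π^{2/2}·(1)^2/Γ(2) = π ≈ 3.14159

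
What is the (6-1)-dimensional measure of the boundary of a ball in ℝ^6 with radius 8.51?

S = n·V_n(r)/r = 6·V_6(8.51)/8.51 (volume-to-surface relation), giving 1.38388e+06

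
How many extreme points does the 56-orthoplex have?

An n-cross-polytope has 2n vertices; here n = 56, giving 112.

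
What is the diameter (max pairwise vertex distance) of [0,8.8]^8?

The space diagonal of an n-cube of side s is s√n. Here 8.8·√8 ≈ 24.8902.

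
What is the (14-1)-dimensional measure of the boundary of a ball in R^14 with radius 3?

|∂B_14(3)| = 177147·π^7/40 ≈ 1.33759e+07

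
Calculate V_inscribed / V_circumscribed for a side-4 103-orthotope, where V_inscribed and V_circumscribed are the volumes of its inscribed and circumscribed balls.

V_in/V_out = n^(-n/2) = 103^(-103/2) ≈ 2.18214e-104.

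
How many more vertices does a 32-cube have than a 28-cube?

The 32-cube has 2^32 = 4294967296 vertices. The 28-cube has 2^28 = 268435456 vertices. Difference: 4294967296 - 268435456 = 4026531840.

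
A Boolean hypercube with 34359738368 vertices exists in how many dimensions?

Since 2^n = 34359738368, we have n = 35.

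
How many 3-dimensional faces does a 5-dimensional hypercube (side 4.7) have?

Choose 3 of 5 axes to span the face (C(5,3) = 10 ways), then fix each of the remaining 2 coordinates at one of its two extreme values (2^2 = 4 ways): 10·4 = 40.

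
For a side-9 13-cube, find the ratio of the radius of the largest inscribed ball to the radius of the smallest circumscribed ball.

Ratio = (s/2)/(s√13/2) = 13^(-1/2) ≈ 0.27735.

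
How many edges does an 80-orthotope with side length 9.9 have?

An n-cube has n·2^(n-1) edges. With n = 80: 80·604462909807314587353088 = 48357032784585166988247040.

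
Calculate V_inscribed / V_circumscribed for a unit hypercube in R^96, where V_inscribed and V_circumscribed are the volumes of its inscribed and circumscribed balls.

Volume scales as r^n, and r_in/r_out = 1/√96, giving (1/√96)^96 ≈ 7.09546e-96.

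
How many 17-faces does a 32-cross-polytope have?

f_17(32-orthoplex) = 2^18 · (32 choose 18) = 123584013926400.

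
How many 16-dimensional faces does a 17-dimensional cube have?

f_16(17-cube) = (17 choose 16) · 2^1 = 34.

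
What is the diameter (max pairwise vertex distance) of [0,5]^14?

Diagonal = √14 · 5 ≈ 18.7083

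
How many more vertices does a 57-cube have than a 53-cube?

The 57-cube has 2^57 = 144115188075855872 vertices. The 53-cube has 2^53 = 9007199254740992 vertices. Difference: 144115188075855872 - 9007199254740992 = 135107988821114880.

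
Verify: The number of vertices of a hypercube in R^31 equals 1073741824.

False. The 31-cube has 2^31 = 2147483648 vertices.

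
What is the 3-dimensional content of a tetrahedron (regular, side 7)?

Volume = (√2/12) · 7³ = 40.4229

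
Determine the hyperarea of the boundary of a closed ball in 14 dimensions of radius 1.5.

S = n·V_n(r)/r = 14·V_14(1.5)/1.5 (volume-to-surface relation), giving 177147·π^7/327680 ≈ 1632.8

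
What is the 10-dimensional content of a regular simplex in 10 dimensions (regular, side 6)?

V_10 = √(11) · 6^10 / (10! · 2^(10/2)) ≈ 1.72701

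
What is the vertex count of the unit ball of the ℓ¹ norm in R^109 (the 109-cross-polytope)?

An n-cross-polytope has 2n vertices; here n = 109, giving 218.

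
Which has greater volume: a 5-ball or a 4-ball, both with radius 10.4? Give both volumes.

V_5(10.4) ≈ 640420. V_4(10.4) ≈ 57730.2. The 5-ball is larger.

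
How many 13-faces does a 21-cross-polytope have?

f_13(21-orthoplex) = 2^14 · (21 choose 14) = 1905131520.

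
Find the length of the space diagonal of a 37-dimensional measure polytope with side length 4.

Diagonal = √37 · 4 ≈ 24.3311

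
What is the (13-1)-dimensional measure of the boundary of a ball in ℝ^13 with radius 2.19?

S = n·V_n(r)/r = 13·V_13(2.19)/2.19 (volume-to-surface relation), giving 144083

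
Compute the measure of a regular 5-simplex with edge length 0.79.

V = (0.79^5 / 5!) · √((5+1) / 2^5) ≈ 0.00111034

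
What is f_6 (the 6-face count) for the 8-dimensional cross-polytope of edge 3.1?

An n-cross-polytope has 2^(k+1)·C(n,k+1) k-faces. Here 2^7·C(8,7) = 128·8 = 1024.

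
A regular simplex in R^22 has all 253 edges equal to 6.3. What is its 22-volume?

Volume = 6.3^22 · √(23/2^22) / 22! ≈ 8.02157e-07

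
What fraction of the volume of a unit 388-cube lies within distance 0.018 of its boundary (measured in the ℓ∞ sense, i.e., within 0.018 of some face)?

1 - (1 - 2·0.018)^388 = 1 - 0.964^388 ≈ 0.9999993364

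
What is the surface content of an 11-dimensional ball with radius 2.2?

S = n·V_n(r)/r = 11·V_11(2.2)/2.2 (volume-to-surface relation), giving 55045.8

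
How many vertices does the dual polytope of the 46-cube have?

The 46-dimensional cross-polytope has 2n = 2·46 = 92 vertices.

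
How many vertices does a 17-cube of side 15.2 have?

The 17-cube has 2^17 = 131072 vertices.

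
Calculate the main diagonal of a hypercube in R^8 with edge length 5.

||(5,5,...,5)|| = √(8)·5 ≈ 14.1421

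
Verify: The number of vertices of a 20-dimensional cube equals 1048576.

True. The 20-cube has 2^20 = 1048576 vertices.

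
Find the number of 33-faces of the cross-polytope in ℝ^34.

Each 33-face is the convex hull of 34 vertices, one chosen as ±e_i from each of 34 distinct axes: 2^34·C(34,34) = 17179869184.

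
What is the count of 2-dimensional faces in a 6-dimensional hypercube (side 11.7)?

Number of 2-faces = C(6,2) · 2^(6-2) = 15 · 16 = 240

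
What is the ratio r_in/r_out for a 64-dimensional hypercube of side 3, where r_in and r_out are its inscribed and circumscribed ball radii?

Ratio = (s/2)/(s√64/2) = 64^(-1/2) ≈ 0.125.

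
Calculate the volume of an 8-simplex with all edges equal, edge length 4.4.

V_8 = √(9) · 4.4^8 / (8! · 2^(8/2)) ≈ 0.653284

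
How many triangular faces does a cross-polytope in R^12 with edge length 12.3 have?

Number of 2-faces = 2^(2+1) · C(12,2+1) = 8 · 220 = 1760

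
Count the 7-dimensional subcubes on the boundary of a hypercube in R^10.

f_7(10-cube) = (10 choose 7) · 2^3 = 960.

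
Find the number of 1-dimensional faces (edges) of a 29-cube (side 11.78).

Each of the 2^29 = 536870912 vertices has degree 29; total edges = 29·2^29/2 = 7784628224.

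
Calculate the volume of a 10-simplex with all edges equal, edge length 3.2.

V_10 = √(11) · 3.2^10 / (10! · 2^(10/2)) ≈ 0.00321576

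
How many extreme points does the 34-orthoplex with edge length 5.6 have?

An n-cross-polytope has 2n vertices; here n = 34, giving 68.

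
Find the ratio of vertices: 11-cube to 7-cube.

The 11-cube has 2^11 = 2048 vertices. The 7-cube has 2^7 = 128 vertices. Ratio: 2048/128 = 16.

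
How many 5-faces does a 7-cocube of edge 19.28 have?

Each 5-face is the convex hull of 6 vertices, one chosen as ±e_i from each of 6 distinct axes: 2^6·C(7,6) = 448.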